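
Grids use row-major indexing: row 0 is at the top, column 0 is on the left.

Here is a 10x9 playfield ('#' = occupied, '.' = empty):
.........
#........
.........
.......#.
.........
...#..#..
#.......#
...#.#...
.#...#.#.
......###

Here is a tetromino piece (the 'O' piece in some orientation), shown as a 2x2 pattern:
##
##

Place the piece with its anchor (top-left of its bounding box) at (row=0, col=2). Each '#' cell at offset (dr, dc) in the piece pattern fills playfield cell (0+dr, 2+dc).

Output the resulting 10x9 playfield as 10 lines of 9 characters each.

Fill (0+0,2+0) = (0,2)
Fill (0+0,2+1) = (0,3)
Fill (0+1,2+0) = (1,2)
Fill (0+1,2+1) = (1,3)

Answer: ..##.....
#.##.....
.........
.......#.
.........
...#..#..
#.......#
...#.#...
.#...#.#.
......###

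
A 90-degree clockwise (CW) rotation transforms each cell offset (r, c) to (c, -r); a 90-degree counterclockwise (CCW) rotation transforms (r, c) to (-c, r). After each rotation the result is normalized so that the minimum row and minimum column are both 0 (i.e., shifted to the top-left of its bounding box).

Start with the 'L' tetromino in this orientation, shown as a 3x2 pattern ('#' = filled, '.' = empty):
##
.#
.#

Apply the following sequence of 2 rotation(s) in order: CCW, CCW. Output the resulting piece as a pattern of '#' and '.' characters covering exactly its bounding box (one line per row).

Answer: #.
#.
##

Derivation:
Start:
##
.#
.#
After rotation 1 (CCW):
###
#..
After rotation 2 (CCW):
#.
#.
##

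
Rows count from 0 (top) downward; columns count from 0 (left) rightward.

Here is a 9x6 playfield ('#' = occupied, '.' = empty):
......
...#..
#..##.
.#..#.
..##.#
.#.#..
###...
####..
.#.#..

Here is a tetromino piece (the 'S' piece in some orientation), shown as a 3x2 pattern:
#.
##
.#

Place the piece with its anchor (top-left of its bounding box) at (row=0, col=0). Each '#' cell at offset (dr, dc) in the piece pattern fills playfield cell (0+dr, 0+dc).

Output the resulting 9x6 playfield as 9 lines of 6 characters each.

Fill (0+0,0+0) = (0,0)
Fill (0+1,0+0) = (1,0)
Fill (0+1,0+1) = (1,1)
Fill (0+2,0+1) = (2,1)

Answer: #.....
##.#..
##.##.
.#..#.
..##.#
.#.#..
###...
####..
.#.#..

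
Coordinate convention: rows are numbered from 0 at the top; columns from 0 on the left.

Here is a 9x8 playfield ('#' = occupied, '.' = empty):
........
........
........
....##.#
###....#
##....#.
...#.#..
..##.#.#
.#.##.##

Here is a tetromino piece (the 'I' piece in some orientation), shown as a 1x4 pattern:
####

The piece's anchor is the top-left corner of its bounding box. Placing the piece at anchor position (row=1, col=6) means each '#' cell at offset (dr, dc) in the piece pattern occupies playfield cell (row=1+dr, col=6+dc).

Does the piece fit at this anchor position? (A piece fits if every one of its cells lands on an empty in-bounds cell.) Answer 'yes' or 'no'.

Answer: no

Derivation:
Check each piece cell at anchor (1, 6):
  offset (0,0) -> (1,6): empty -> OK
  offset (0,1) -> (1,7): empty -> OK
  offset (0,2) -> (1,8): out of bounds -> FAIL
  offset (0,3) -> (1,9): out of bounds -> FAIL
All cells valid: no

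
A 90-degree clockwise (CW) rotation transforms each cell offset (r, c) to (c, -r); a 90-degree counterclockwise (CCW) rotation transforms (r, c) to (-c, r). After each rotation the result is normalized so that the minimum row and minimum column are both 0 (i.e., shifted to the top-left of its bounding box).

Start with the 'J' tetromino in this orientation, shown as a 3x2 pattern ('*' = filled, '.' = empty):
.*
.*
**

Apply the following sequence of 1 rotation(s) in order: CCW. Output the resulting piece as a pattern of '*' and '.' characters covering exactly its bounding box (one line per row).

Start:
.*
.*
**
After rotation 1 (CCW):
***
..*

Answer: ***
..*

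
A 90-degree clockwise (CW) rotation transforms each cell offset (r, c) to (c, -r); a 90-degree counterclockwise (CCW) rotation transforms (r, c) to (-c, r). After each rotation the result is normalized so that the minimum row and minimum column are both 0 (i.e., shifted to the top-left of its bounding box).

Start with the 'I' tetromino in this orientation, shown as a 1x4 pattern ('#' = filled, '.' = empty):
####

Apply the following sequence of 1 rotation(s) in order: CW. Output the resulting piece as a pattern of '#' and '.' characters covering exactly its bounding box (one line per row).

Answer: #
#
#
#

Derivation:
Start:
####
After rotation 1 (CW):
#
#
#
#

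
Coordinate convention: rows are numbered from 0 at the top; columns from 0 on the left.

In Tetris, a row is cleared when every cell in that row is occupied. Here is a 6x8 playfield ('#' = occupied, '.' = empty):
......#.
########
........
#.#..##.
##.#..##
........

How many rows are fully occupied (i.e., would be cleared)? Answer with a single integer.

Answer: 1

Derivation:
Check each row:
  row 0: 7 empty cells -> not full
  row 1: 0 empty cells -> FULL (clear)
  row 2: 8 empty cells -> not full
  row 3: 4 empty cells -> not full
  row 4: 3 empty cells -> not full
  row 5: 8 empty cells -> not full
Total rows cleared: 1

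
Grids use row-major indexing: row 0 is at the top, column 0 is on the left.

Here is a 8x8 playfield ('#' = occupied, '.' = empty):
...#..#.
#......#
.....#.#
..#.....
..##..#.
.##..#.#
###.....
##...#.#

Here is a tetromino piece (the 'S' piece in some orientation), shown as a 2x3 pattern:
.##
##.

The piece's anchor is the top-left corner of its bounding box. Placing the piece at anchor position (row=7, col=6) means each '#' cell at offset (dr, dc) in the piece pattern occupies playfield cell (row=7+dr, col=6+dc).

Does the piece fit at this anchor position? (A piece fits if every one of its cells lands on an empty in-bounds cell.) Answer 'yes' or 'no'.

Check each piece cell at anchor (7, 6):
  offset (0,1) -> (7,7): occupied ('#') -> FAIL
  offset (0,2) -> (7,8): out of bounds -> FAIL
  offset (1,0) -> (8,6): out of bounds -> FAIL
  offset (1,1) -> (8,7): out of bounds -> FAIL
All cells valid: no

Answer: no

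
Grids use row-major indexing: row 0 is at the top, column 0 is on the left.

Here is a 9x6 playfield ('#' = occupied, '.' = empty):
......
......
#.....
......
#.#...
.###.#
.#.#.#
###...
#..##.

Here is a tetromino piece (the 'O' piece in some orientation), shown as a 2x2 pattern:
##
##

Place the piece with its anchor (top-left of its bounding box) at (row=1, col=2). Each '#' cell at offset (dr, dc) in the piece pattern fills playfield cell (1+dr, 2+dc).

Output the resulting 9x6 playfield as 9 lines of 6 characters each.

Answer: ......
..##..
#.##..
......
#.#...
.###.#
.#.#.#
###...
#..##.

Derivation:
Fill (1+0,2+0) = (1,2)
Fill (1+0,2+1) = (1,3)
Fill (1+1,2+0) = (2,2)
Fill (1+1,2+1) = (2,3)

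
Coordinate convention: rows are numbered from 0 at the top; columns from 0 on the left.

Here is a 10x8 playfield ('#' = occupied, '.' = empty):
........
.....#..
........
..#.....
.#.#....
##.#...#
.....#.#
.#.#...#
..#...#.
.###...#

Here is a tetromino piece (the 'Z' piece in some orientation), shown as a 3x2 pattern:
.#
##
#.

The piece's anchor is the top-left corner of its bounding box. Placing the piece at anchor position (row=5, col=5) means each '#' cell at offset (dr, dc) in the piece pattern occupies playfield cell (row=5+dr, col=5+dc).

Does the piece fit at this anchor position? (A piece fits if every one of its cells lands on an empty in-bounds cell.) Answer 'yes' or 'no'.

Answer: no

Derivation:
Check each piece cell at anchor (5, 5):
  offset (0,1) -> (5,6): empty -> OK
  offset (1,0) -> (6,5): occupied ('#') -> FAIL
  offset (1,1) -> (6,6): empty -> OK
  offset (2,0) -> (7,5): empty -> OK
All cells valid: no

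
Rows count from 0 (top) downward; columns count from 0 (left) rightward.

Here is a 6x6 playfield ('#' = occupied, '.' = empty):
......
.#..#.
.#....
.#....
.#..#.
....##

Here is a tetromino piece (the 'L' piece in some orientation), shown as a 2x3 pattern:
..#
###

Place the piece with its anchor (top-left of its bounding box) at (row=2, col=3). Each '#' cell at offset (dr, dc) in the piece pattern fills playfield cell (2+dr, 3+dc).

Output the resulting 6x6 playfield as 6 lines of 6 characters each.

Answer: ......
.#..#.
.#...#
.#.###
.#..#.
....##

Derivation:
Fill (2+0,3+2) = (2,5)
Fill (2+1,3+0) = (3,3)
Fill (2+1,3+1) = (3,4)
Fill (2+1,3+2) = (3,5)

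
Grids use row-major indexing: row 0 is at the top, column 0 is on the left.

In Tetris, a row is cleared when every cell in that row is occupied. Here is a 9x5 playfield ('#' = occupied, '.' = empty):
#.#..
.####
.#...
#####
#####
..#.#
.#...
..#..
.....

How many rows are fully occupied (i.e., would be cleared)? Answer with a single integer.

Answer: 2

Derivation:
Check each row:
  row 0: 3 empty cells -> not full
  row 1: 1 empty cell -> not full
  row 2: 4 empty cells -> not full
  row 3: 0 empty cells -> FULL (clear)
  row 4: 0 empty cells -> FULL (clear)
  row 5: 3 empty cells -> not full
  row 6: 4 empty cells -> not full
  row 7: 4 empty cells -> not full
  row 8: 5 empty cells -> not full
Total rows cleared: 2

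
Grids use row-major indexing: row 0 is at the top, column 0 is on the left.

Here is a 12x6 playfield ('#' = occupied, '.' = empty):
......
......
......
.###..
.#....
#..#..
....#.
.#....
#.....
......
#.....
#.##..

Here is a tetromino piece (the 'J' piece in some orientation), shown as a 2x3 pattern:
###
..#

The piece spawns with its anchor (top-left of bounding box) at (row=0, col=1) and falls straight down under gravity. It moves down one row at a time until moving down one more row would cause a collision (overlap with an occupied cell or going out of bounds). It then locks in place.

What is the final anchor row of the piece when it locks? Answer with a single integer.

Answer: 1

Derivation:
Spawn at (row=0, col=1). Try each row:
  row 0: fits
  row 1: fits
  row 2: blocked -> lock at row 1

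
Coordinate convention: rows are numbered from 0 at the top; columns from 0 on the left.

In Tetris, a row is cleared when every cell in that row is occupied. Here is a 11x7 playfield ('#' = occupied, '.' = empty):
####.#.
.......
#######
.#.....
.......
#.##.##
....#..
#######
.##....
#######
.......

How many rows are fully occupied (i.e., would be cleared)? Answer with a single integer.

Check each row:
  row 0: 2 empty cells -> not full
  row 1: 7 empty cells -> not full
  row 2: 0 empty cells -> FULL (clear)
  row 3: 6 empty cells -> not full
  row 4: 7 empty cells -> not full
  row 5: 2 empty cells -> not full
  row 6: 6 empty cells -> not full
  row 7: 0 empty cells -> FULL (clear)
  row 8: 5 empty cells -> not full
  row 9: 0 empty cells -> FULL (clear)
  row 10: 7 empty cells -> not full
Total rows cleared: 3

Answer: 3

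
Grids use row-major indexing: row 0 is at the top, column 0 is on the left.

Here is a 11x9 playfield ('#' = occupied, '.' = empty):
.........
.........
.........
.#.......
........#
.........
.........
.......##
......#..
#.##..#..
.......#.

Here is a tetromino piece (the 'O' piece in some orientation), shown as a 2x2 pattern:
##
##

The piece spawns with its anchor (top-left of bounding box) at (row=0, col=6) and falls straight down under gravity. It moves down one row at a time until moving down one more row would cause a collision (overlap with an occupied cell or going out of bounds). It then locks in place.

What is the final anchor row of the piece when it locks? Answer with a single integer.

Spawn at (row=0, col=6). Try each row:
  row 0: fits
  row 1: fits
  row 2: fits
  row 3: fits
  row 4: fits
  row 5: fits
  row 6: blocked -> lock at row 5

Answer: 5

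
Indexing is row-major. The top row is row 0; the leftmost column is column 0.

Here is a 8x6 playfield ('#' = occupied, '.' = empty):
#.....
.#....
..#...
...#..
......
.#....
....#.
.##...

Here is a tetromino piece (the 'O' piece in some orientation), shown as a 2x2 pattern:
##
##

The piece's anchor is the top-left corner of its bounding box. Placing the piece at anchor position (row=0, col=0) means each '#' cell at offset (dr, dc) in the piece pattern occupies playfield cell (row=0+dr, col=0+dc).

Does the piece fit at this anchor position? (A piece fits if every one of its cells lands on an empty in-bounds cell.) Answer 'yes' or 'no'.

Check each piece cell at anchor (0, 0):
  offset (0,0) -> (0,0): occupied ('#') -> FAIL
  offset (0,1) -> (0,1): empty -> OK
  offset (1,0) -> (1,0): empty -> OK
  offset (1,1) -> (1,1): occupied ('#') -> FAIL
All cells valid: no

Answer: no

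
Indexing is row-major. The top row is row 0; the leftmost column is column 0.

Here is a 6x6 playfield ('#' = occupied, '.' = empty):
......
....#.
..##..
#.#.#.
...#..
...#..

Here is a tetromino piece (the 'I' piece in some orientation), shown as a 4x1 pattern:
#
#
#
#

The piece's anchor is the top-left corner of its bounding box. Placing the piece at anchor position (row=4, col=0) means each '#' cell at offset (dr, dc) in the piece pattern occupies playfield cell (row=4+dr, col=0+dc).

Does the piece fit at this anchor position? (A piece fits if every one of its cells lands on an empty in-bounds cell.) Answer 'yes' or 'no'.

Answer: no

Derivation:
Check each piece cell at anchor (4, 0):
  offset (0,0) -> (4,0): empty -> OK
  offset (1,0) -> (5,0): empty -> OK
  offset (2,0) -> (6,0): out of bounds -> FAIL
  offset (3,0) -> (7,0): out of bounds -> FAIL
All cells valid: no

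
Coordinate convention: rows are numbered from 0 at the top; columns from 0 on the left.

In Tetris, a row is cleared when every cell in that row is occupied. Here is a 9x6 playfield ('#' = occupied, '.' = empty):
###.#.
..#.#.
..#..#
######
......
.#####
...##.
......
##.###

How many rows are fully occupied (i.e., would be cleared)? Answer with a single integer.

Check each row:
  row 0: 2 empty cells -> not full
  row 1: 4 empty cells -> not full
  row 2: 4 empty cells -> not full
  row 3: 0 empty cells -> FULL (clear)
  row 4: 6 empty cells -> not full
  row 5: 1 empty cell -> not full
  row 6: 4 empty cells -> not full
  row 7: 6 empty cells -> not full
  row 8: 1 empty cell -> not full
Total rows cleared: 1

Answer: 1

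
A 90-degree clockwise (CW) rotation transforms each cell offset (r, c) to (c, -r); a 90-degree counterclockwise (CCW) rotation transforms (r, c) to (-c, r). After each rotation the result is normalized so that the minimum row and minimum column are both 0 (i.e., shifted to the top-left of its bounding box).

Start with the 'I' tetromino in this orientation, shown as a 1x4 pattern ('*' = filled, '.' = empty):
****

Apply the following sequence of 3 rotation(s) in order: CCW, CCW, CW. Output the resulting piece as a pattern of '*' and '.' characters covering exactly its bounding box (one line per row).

Start:
****
After rotation 1 (CCW):
*
*
*
*
After rotation 2 (CCW):
****
After rotation 3 (CW):
*
*
*
*

Answer: *
*
*
*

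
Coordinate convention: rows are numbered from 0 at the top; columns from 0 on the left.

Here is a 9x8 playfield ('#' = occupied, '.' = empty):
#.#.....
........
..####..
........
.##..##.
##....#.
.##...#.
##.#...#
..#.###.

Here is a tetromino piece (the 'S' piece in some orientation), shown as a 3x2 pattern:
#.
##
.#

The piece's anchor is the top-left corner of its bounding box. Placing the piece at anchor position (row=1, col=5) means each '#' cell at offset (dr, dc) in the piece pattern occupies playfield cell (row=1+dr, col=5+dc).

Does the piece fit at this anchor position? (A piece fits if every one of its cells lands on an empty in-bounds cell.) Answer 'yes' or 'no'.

Check each piece cell at anchor (1, 5):
  offset (0,0) -> (1,5): empty -> OK
  offset (1,0) -> (2,5): occupied ('#') -> FAIL
  offset (1,1) -> (2,6): empty -> OK
  offset (2,1) -> (3,6): empty -> OK
All cells valid: no

Answer: no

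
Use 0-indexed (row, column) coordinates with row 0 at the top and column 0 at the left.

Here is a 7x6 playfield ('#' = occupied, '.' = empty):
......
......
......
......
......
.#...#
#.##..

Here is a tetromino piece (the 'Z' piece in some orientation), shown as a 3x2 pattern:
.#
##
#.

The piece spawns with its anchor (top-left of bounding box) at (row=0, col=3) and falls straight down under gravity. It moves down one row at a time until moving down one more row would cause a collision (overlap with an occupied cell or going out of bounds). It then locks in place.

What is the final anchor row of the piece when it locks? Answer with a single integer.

Answer: 3

Derivation:
Spawn at (row=0, col=3). Try each row:
  row 0: fits
  row 1: fits
  row 2: fits
  row 3: fits
  row 4: blocked -> lock at row 3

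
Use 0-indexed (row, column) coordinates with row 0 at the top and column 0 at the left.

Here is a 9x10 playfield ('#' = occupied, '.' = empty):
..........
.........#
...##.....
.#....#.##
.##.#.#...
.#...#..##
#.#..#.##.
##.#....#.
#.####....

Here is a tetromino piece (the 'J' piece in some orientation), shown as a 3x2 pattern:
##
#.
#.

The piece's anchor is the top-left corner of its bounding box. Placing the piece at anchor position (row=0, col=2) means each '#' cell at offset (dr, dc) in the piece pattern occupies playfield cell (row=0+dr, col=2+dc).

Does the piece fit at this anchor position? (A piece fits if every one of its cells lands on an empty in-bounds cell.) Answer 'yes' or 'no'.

Answer: yes

Derivation:
Check each piece cell at anchor (0, 2):
  offset (0,0) -> (0,2): empty -> OK
  offset (0,1) -> (0,3): empty -> OK
  offset (1,0) -> (1,2): empty -> OK
  offset (2,0) -> (2,2): empty -> OK
All cells valid: yes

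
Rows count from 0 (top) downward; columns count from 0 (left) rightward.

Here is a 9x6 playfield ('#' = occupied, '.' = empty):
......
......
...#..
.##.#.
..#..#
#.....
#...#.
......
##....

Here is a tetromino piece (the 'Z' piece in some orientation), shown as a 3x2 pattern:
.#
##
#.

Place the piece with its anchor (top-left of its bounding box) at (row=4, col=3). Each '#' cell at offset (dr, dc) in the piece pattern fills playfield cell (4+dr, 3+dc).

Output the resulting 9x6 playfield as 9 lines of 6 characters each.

Fill (4+0,3+1) = (4,4)
Fill (4+1,3+0) = (5,3)
Fill (4+1,3+1) = (5,4)
Fill (4+2,3+0) = (6,3)

Answer: ......
......
...#..
.##.#.
..#.##
#..##.
#..##.
......
##....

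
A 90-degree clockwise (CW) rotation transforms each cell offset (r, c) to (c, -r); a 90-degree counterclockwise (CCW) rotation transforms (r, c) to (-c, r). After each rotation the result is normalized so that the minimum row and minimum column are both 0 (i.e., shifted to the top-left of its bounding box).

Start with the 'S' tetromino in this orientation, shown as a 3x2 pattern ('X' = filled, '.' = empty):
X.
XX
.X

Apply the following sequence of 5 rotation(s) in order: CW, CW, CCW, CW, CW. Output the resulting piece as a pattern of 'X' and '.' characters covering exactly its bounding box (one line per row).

Answer: .XX
XX.

Derivation:
Start:
X.
XX
.X
After rotation 1 (CW):
.XX
XX.
After rotation 2 (CW):
X.
XX
.X
After rotation 3 (CCW):
.XX
XX.
After rotation 4 (CW):
X.
XX
.X
After rotation 5 (CW):
.XX
XX.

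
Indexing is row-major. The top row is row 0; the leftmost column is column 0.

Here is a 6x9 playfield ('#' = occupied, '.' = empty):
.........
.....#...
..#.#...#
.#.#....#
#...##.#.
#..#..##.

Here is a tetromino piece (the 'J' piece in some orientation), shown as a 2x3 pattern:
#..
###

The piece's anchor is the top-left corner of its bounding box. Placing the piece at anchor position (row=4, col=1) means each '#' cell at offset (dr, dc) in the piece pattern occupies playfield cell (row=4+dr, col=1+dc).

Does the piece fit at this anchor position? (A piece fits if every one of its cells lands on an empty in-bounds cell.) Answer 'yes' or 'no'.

Answer: no

Derivation:
Check each piece cell at anchor (4, 1):
  offset (0,0) -> (4,1): empty -> OK
  offset (1,0) -> (5,1): empty -> OK
  offset (1,1) -> (5,2): empty -> OK
  offset (1,2) -> (5,3): occupied ('#') -> FAIL
All cells valid: no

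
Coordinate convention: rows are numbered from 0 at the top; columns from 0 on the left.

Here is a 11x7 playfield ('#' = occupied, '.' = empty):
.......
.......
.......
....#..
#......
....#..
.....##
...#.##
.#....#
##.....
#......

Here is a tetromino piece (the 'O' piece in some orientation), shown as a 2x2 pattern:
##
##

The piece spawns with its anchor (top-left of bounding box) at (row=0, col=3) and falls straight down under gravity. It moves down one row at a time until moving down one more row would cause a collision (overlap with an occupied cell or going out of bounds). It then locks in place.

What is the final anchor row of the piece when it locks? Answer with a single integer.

Spawn at (row=0, col=3). Try each row:
  row 0: fits
  row 1: fits
  row 2: blocked -> lock at row 1

Answer: 1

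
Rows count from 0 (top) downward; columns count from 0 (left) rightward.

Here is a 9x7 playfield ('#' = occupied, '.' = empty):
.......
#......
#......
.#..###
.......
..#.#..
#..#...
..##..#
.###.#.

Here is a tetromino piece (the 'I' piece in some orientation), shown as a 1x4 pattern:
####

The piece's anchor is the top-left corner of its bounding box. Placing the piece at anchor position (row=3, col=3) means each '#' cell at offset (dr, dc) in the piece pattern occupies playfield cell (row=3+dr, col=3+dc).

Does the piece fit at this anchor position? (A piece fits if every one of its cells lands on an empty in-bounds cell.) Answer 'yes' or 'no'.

Answer: no

Derivation:
Check each piece cell at anchor (3, 3):
  offset (0,0) -> (3,3): empty -> OK
  offset (0,1) -> (3,4): occupied ('#') -> FAIL
  offset (0,2) -> (3,5): occupied ('#') -> FAIL
  offset (0,3) -> (3,6): occupied ('#') -> FAIL
All cells valid: no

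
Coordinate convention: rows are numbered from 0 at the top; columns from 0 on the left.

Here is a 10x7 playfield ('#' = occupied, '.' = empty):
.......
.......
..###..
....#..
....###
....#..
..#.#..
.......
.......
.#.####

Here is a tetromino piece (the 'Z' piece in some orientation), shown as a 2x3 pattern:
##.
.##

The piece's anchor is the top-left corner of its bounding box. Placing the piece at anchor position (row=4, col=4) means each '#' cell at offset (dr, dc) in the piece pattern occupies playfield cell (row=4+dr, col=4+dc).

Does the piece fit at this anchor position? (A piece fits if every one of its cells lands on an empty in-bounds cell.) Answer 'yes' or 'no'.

Check each piece cell at anchor (4, 4):
  offset (0,0) -> (4,4): occupied ('#') -> FAIL
  offset (0,1) -> (4,5): occupied ('#') -> FAIL
  offset (1,1) -> (5,5): empty -> OK
  offset (1,2) -> (5,6): empty -> OK
All cells valid: no

Answer: no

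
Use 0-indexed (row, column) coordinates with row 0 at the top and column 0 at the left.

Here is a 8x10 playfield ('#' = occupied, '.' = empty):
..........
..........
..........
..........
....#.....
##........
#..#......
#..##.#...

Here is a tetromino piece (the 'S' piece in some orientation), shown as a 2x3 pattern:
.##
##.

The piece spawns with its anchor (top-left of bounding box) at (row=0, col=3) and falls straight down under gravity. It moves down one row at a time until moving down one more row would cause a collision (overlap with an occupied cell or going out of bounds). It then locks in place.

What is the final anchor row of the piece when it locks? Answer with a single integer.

Spawn at (row=0, col=3). Try each row:
  row 0: fits
  row 1: fits
  row 2: fits
  row 3: blocked -> lock at row 2

Answer: 2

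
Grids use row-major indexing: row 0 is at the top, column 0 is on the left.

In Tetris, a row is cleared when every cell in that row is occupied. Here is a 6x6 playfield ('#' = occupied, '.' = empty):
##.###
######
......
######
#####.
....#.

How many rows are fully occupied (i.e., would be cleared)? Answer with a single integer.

Answer: 2

Derivation:
Check each row:
  row 0: 1 empty cell -> not full
  row 1: 0 empty cells -> FULL (clear)
  row 2: 6 empty cells -> not full
  row 3: 0 empty cells -> FULL (clear)
  row 4: 1 empty cell -> not full
  row 5: 5 empty cells -> not full
Total rows cleared: 2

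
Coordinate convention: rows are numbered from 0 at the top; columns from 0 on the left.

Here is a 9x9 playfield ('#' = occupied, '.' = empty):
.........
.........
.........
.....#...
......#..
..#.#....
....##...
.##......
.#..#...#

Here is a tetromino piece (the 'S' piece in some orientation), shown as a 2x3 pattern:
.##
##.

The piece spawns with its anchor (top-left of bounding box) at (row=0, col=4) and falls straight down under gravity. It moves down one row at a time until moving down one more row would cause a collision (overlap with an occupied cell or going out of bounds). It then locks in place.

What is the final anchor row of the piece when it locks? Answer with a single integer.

Answer: 1

Derivation:
Spawn at (row=0, col=4). Try each row:
  row 0: fits
  row 1: fits
  row 2: blocked -> lock at row 1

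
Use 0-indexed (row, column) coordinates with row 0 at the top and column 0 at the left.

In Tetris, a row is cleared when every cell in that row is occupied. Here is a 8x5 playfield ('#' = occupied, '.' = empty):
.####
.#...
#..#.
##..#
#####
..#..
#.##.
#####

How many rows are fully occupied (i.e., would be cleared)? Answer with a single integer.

Answer: 2

Derivation:
Check each row:
  row 0: 1 empty cell -> not full
  row 1: 4 empty cells -> not full
  row 2: 3 empty cells -> not full
  row 3: 2 empty cells -> not full
  row 4: 0 empty cells -> FULL (clear)
  row 5: 4 empty cells -> not full
  row 6: 2 empty cells -> not full
  row 7: 0 empty cells -> FULL (clear)
Total rows cleared: 2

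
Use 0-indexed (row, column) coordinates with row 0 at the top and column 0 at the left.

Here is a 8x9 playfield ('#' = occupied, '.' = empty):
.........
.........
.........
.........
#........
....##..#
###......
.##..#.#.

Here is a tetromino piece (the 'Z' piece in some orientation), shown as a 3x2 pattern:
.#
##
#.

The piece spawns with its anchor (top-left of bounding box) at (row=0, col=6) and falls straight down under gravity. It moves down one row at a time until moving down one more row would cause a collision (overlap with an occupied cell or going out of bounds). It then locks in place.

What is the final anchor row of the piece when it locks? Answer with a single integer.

Answer: 5

Derivation:
Spawn at (row=0, col=6). Try each row:
  row 0: fits
  row 1: fits
  row 2: fits
  row 3: fits
  row 4: fits
  row 5: fits
  row 6: blocked -> lock at row 5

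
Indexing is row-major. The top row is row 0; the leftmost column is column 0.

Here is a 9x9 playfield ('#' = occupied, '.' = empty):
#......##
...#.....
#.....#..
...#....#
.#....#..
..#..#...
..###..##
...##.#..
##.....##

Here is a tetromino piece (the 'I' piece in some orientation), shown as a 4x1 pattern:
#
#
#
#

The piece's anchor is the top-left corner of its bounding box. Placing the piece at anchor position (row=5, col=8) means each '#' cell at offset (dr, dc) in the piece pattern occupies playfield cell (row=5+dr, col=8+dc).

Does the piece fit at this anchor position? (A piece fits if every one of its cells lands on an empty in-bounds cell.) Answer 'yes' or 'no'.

Check each piece cell at anchor (5, 8):
  offset (0,0) -> (5,8): empty -> OK
  offset (1,0) -> (6,8): occupied ('#') -> FAIL
  offset (2,0) -> (7,8): empty -> OK
  offset (3,0) -> (8,8): occupied ('#') -> FAIL
All cells valid: no

Answer: no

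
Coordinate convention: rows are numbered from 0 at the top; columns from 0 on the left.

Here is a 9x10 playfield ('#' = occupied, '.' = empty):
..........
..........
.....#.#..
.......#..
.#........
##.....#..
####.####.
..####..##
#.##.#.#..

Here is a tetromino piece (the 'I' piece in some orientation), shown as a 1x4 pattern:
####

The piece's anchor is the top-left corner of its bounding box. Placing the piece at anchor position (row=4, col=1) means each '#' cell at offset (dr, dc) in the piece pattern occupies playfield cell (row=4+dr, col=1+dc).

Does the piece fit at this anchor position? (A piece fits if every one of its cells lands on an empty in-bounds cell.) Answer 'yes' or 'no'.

Answer: no

Derivation:
Check each piece cell at anchor (4, 1):
  offset (0,0) -> (4,1): occupied ('#') -> FAIL
  offset (0,1) -> (4,2): empty -> OK
  offset (0,2) -> (4,3): empty -> OK
  offset (0,3) -> (4,4): empty -> OK
All cells valid: no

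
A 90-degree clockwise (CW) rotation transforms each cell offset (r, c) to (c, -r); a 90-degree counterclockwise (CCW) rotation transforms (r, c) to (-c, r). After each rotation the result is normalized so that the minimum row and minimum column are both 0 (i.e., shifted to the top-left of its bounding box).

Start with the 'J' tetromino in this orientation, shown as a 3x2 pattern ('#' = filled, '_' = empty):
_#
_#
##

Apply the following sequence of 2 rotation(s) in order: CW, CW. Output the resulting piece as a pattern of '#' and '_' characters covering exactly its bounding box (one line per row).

Start:
_#
_#
##
After rotation 1 (CW):
#__
###
After rotation 2 (CW):
##
#_
#_

Answer: ##
#_
#_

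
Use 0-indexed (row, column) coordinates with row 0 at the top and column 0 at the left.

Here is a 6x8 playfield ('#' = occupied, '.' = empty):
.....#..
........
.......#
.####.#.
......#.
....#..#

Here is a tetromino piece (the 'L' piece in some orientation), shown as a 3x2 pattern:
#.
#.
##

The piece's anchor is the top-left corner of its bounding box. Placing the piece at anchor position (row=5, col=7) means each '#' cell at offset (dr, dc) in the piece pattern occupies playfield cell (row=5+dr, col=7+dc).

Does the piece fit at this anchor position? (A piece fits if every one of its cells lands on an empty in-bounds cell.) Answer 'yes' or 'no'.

Answer: no

Derivation:
Check each piece cell at anchor (5, 7):
  offset (0,0) -> (5,7): occupied ('#') -> FAIL
  offset (1,0) -> (6,7): out of bounds -> FAIL
  offset (2,0) -> (7,7): out of bounds -> FAIL
  offset (2,1) -> (7,8): out of bounds -> FAIL
All cells valid: no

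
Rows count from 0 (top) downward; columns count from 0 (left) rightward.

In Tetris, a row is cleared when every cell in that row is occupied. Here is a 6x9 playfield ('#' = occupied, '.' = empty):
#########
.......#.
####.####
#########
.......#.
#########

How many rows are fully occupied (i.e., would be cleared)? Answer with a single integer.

Check each row:
  row 0: 0 empty cells -> FULL (clear)
  row 1: 8 empty cells -> not full
  row 2: 1 empty cell -> not full
  row 3: 0 empty cells -> FULL (clear)
  row 4: 8 empty cells -> not full
  row 5: 0 empty cells -> FULL (clear)
Total rows cleared: 3

Answer: 3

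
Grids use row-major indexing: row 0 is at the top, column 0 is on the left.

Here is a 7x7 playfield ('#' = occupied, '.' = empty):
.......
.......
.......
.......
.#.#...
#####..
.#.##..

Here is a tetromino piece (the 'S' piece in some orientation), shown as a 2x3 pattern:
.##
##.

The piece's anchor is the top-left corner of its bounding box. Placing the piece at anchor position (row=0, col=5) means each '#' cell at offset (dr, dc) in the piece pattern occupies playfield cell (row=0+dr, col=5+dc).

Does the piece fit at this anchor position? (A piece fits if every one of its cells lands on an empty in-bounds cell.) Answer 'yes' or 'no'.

Check each piece cell at anchor (0, 5):
  offset (0,1) -> (0,6): empty -> OK
  offset (0,2) -> (0,7): out of bounds -> FAIL
  offset (1,0) -> (1,5): empty -> OK
  offset (1,1) -> (1,6): empty -> OK
All cells valid: no

Answer: no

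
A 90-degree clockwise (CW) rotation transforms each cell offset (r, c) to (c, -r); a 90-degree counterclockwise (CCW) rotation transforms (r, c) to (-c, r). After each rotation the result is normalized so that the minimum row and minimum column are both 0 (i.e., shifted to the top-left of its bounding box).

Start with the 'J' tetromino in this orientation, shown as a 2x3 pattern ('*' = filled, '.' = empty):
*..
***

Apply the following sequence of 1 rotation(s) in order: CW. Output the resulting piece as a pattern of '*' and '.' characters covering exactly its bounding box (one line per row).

Answer: **
*.
*.

Derivation:
Start:
*..
***
After rotation 1 (CW):
**
*.
*.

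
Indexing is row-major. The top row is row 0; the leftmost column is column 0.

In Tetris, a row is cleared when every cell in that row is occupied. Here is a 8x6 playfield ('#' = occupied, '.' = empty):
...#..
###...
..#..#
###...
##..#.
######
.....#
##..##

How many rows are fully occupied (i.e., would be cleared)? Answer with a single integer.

Check each row:
  row 0: 5 empty cells -> not full
  row 1: 3 empty cells -> not full
  row 2: 4 empty cells -> not full
  row 3: 3 empty cells -> not full
  row 4: 3 empty cells -> not full
  row 5: 0 empty cells -> FULL (clear)
  row 6: 5 empty cells -> not full
  row 7: 2 empty cells -> not full
Total rows cleared: 1

Answer: 1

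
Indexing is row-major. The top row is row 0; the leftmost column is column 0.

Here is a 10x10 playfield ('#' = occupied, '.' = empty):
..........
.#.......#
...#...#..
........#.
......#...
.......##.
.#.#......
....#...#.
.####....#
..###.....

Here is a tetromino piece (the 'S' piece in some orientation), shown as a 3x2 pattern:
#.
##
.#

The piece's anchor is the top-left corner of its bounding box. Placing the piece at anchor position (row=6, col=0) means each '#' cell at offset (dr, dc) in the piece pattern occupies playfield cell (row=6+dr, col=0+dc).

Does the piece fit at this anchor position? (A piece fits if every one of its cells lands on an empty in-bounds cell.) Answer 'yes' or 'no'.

Check each piece cell at anchor (6, 0):
  offset (0,0) -> (6,0): empty -> OK
  offset (1,0) -> (7,0): empty -> OK
  offset (1,1) -> (7,1): empty -> OK
  offset (2,1) -> (8,1): occupied ('#') -> FAIL
All cells valid: no

Answer: no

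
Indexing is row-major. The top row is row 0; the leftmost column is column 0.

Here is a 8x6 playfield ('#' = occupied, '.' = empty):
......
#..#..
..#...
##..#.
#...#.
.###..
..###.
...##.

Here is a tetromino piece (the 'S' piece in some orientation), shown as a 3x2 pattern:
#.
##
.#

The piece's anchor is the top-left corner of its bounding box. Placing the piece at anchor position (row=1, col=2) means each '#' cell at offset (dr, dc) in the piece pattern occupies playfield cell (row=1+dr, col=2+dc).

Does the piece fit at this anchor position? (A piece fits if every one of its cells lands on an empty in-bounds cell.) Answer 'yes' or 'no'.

Check each piece cell at anchor (1, 2):
  offset (0,0) -> (1,2): empty -> OK
  offset (1,0) -> (2,2): occupied ('#') -> FAIL
  offset (1,1) -> (2,3): empty -> OK
  offset (2,1) -> (3,3): empty -> OK
All cells valid: no

Answer: no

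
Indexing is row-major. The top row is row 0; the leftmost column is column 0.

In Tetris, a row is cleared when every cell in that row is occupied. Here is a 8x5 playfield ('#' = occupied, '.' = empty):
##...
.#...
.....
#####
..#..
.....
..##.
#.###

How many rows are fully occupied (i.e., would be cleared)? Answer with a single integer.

Check each row:
  row 0: 3 empty cells -> not full
  row 1: 4 empty cells -> not full
  row 2: 5 empty cells -> not full
  row 3: 0 empty cells -> FULL (clear)
  row 4: 4 empty cells -> not full
  row 5: 5 empty cells -> not full
  row 6: 3 empty cells -> not full
  row 7: 1 empty cell -> not full
Total rows cleared: 1

Answer: 1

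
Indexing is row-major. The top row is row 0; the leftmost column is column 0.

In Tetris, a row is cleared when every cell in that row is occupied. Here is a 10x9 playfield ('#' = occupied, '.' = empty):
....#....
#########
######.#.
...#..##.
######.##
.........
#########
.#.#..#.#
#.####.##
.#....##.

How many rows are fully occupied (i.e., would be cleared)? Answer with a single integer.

Check each row:
  row 0: 8 empty cells -> not full
  row 1: 0 empty cells -> FULL (clear)
  row 2: 2 empty cells -> not full
  row 3: 6 empty cells -> not full
  row 4: 1 empty cell -> not full
  row 5: 9 empty cells -> not full
  row 6: 0 empty cells -> FULL (clear)
  row 7: 5 empty cells -> not full
  row 8: 2 empty cells -> not full
  row 9: 6 empty cells -> not full
Total rows cleared: 2

Answer: 2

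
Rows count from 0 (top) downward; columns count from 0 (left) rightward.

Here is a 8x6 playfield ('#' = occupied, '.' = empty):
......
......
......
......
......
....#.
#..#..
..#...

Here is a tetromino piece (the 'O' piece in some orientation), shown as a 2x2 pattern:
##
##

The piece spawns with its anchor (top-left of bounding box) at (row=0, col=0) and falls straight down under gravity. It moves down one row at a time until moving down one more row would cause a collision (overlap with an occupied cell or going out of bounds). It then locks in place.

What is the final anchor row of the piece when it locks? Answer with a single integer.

Answer: 4

Derivation:
Spawn at (row=0, col=0). Try each row:
  row 0: fits
  row 1: fits
  row 2: fits
  row 3: fits
  row 4: fits
  row 5: blocked -> lock at row 4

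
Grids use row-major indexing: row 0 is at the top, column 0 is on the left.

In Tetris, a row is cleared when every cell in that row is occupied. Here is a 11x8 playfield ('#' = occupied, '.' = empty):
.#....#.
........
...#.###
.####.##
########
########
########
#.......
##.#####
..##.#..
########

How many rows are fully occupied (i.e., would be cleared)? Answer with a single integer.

Check each row:
  row 0: 6 empty cells -> not full
  row 1: 8 empty cells -> not full
  row 2: 4 empty cells -> not full
  row 3: 2 empty cells -> not full
  row 4: 0 empty cells -> FULL (clear)
  row 5: 0 empty cells -> FULL (clear)
  row 6: 0 empty cells -> FULL (clear)
  row 7: 7 empty cells -> not full
  row 8: 1 empty cell -> not full
  row 9: 5 empty cells -> not full
  row 10: 0 empty cells -> FULL (clear)
Total rows cleared: 4

Answer: 4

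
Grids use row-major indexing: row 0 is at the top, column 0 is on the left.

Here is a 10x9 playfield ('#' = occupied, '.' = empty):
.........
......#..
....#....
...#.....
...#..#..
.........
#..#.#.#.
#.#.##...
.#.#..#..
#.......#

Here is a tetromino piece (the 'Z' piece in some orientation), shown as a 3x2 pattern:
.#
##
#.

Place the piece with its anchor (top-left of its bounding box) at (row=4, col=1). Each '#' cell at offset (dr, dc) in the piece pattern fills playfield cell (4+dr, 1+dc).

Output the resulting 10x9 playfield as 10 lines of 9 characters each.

Fill (4+0,1+1) = (4,2)
Fill (4+1,1+0) = (5,1)
Fill (4+1,1+1) = (5,2)
Fill (4+2,1+0) = (6,1)

Answer: .........
......#..
....#....
...#.....
..##..#..
.##......
##.#.#.#.
#.#.##...
.#.#..#..
#.......#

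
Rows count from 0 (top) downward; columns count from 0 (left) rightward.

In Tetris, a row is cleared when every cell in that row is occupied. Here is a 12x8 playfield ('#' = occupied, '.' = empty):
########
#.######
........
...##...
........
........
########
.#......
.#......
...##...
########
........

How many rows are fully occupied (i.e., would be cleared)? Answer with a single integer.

Check each row:
  row 0: 0 empty cells -> FULL (clear)
  row 1: 1 empty cell -> not full
  row 2: 8 empty cells -> not full
  row 3: 6 empty cells -> not full
  row 4: 8 empty cells -> not full
  row 5: 8 empty cells -> not full
  row 6: 0 empty cells -> FULL (clear)
  row 7: 7 empty cells -> not full
  row 8: 7 empty cells -> not full
  row 9: 6 empty cells -> not full
  row 10: 0 empty cells -> FULL (clear)
  row 11: 8 empty cells -> not full
Total rows cleared: 3

Answer: 3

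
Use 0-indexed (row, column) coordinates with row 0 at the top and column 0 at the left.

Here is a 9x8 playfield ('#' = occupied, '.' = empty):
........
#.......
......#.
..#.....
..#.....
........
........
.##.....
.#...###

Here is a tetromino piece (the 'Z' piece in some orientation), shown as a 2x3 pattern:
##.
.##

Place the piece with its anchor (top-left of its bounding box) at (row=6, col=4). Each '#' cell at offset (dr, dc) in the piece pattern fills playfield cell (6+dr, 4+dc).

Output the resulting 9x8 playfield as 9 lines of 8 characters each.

Fill (6+0,4+0) = (6,4)
Fill (6+0,4+1) = (6,5)
Fill (6+1,4+1) = (7,5)
Fill (6+1,4+2) = (7,6)

Answer: ........
#.......
......#.
..#.....
..#.....
........
....##..
.##..##.
.#...###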